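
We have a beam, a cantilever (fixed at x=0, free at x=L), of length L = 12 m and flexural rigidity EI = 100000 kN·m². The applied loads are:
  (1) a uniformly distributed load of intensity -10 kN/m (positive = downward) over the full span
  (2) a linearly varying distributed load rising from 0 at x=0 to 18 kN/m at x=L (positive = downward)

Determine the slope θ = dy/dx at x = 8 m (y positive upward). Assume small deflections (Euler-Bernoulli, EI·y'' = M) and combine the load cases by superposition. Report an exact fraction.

θ(8) = -88/9375 rad

Load 1 — uniform load w=-10 kN/m over full span:
  θ_1 = -wx(x²-3Lx+3L²)/(6EI) = -(-10)·8·(8²-3·12·8+3·12²)/(6·100000) = 52/1875 rad
Load 2 — triangular load w₀=18 kN/m (0→w₀ over full span):
  θ_2 = (w₀Lx²/4-w₀L²x/3-w₀x⁴/(24L))/EI = (18·12·8²/4-18·12²·8/3-18·8⁴/(24·12))/100000 = -116/3125 rad
Superposition: θ = Σ θ_i = -88/9375 rad ≈ -0.009387 rad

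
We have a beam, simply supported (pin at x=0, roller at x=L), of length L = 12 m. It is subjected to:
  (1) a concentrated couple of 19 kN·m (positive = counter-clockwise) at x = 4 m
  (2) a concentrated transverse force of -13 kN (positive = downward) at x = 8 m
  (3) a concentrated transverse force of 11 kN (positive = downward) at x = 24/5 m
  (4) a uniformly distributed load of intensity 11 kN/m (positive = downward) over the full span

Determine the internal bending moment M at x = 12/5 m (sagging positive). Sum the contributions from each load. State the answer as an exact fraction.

M(12/5) = 3399/25 kN·m

Load 1 — applied couple M₀=19 kN·m at a=4 m (b=L-a=8):
  M_1 = M₀x/L  [x≤a] = 19·(12/5)/12 = 19/5 kN·m
Load 2 — point force P=-13 kN at a=8 m (b=L-a=4):
  M_2 = Pbx/L  [x≤a] = (-13)·4·(12/5)/12 = -52/5 kN·m
Load 3 — point force P=11 kN at a=24/5 m (b=L-a=36/5):
  M_3 = Pbx/L  [x≤a] = 11·(36/5)·(12/5)/12 = 396/25 kN·m
Load 4 — uniform load w=11 kN/m over full span:
  M_4 = wx(L-x)/2 = 11·(12/5)·(12-(12/5))/2 = 3168/25 kN·m
Superposition: M = Σ M_i = 3399/25 kN·m ≈ 135.960000 kN·m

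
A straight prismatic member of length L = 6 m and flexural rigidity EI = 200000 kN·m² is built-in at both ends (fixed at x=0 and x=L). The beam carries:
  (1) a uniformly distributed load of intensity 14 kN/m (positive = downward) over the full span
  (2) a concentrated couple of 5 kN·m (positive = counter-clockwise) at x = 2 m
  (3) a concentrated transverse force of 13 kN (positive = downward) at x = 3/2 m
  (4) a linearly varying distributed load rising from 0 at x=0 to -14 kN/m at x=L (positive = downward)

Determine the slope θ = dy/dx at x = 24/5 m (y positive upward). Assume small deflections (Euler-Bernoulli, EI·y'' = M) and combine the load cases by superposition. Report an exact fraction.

θ(24/5) = 65073/1000000000 rad

Load 1 — uniform load w=14 kN/m over full span:
  θ_1 = -wx(L-x)(L-2x)/(12EI) = -14·(24/5)·(6-(24/5))·(6-2·(24/5))/(12·200000) = 189/1562500 rad
Load 2 — applied couple M₀=5 kN·m at a=2 m (b=L-a=4):
  θ_2 = (R_Ax²/2 - M_Ax - M₀(x-a))/EI  [x>a] with R_A=10/9, M_A=0 = ((10/9)·(24/5)²/2 - 0·(24/5) - 5·((24/5)-2))/200000 = -3/500000 rad
Load 3 — point force P=13 kN at a=3/2 m (b=L-a=9/2):
  θ_3 = Pa²(L-x)(2bL-(3b+a)(L-x))/(2L³EI)  [x>a] = 13·(3/2)²·(6-(24/5))·(2·(9/2)·6-(3·(9/2)+(3/2))·(6-(24/5)))/(2·6³·200000) = 117/8000000 rad
Load 4 — triangular load w₀=-14 kN/m (0→w₀ over full span):
  θ_4 = -w₀(2x(L-x)(L-2x)(x+2L)+x²(L-x)²)/(120LEI) = -(-14)·(2·(24/5)·(6-(24/5))·(6-2·(24/5))·((24/5)+2·6)+(24/5)²·(6-(24/5))²)/(120·6·200000) = -126/1953125 rad
Superposition: θ = Σ θ_i = 65073/1000000000 rad ≈ 0.000065 rad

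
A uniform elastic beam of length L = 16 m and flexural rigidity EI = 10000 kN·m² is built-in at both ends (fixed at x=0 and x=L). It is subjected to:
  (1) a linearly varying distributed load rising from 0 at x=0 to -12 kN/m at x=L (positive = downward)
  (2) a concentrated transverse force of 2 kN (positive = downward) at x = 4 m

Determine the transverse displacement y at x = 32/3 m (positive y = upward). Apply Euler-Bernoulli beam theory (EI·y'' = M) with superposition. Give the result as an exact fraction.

y(32/3) = 64516/759375 m

Load 1 — triangular load w₀=-12 kN/m (0→w₀ over full span):
  y_1 = -w₀x²(L-x)²(x+2L)/(120LEI) = -(-12)·(32/3)²·(16-(32/3))²·((32/3)+2·16)/(120·16·10000) = 65536/759375 m
Load 2 — point force P=2 kN at a=4 m (b=L-a=12):
  y_2 = -Pa²(L-x)²(3bL-(3b+a)(L-x))/(6L³EI)  [x>a] = -2·4²·(16-(32/3))²·(3·12·16-(3·12+4)·(16-(32/3)))/(6·16³·10000) = -68/50625 m
Superposition: y = Σ y_i = 64516/759375 m ≈ 0.084959 m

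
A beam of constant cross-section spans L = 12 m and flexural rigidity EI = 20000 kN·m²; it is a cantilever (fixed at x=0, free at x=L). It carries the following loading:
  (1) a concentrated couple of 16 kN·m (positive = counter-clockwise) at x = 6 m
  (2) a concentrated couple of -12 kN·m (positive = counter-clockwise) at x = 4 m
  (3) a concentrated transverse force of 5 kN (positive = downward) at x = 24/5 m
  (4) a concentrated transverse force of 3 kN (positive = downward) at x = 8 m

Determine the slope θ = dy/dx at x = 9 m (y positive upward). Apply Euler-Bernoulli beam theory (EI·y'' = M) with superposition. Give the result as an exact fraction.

Load 1 — applied couple M₀=16 kN·m at a=6 m (b=L-a=6):
  θ_1 = M₀a/EI  [x>a] = 16·6/20000 = 3/625 rad
Load 2 — applied couple M₀=-12 kN·m at a=4 m (b=L-a=8):
  θ_2 = M₀a/EI  [x>a] = (-12)·4/20000 = -3/1250 rad
Load 3 — point force P=5 kN at a=24/5 m (b=L-a=36/5):
  θ_3 = -Pa²/(2EI)  [x>a] = -5·(24/5)²/(2·20000) = -9/3125 rad
Load 4 — point force P=3 kN at a=8 m (b=L-a=4):
  θ_4 = -Pa²/(2EI)  [x>a] = -3·8²/(2·20000) = -3/625 rad
Superposition: θ = Σ θ_i = -33/6250 rad ≈ -0.005280 rad

θ(9) = -33/6250 rad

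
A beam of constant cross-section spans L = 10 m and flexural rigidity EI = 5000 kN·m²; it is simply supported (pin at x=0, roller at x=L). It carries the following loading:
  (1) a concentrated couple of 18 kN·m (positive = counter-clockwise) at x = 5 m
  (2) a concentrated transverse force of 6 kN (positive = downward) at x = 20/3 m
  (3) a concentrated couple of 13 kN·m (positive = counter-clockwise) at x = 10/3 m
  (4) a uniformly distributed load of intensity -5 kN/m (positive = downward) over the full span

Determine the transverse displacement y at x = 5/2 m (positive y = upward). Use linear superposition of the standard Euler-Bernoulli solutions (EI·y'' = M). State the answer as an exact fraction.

Load 1 — applied couple M₀=18 kN·m at a=5 m (b=L-a=5):
  y_1 = (M₀x³/(6L)+C₁x)/EI  [x≤a] with C₁=M₀(3b²-L²)/(6L)=-15/2 = (18·(5/2)³/(6·10)+(-15/2)·(5/2))/5000 = -9/3200 m
Load 2 — point force P=6 kN at a=20/3 m (b=L-a=10/3):
  y_2 = -Pbx(L²-b²-x²)/(6LEI)  [x≤a] = -6·(10/3)·(5/2)·(10²-(10/3)²-(5/2)²)/(6·10·5000) = -119/8640 m
Load 3 — applied couple M₀=13 kN·m at a=10/3 m (b=L-a=20/3):
  y_3 = (M₀x³/(6L)+C₁x)/EI  [x≤a] with C₁=M₀(3b²-L²)/(6L)=65/9 = (13·(5/2)³/(6·10)+(65/9)·(5/2))/5000 = 247/57600 m
Load 4 — uniform load w=-5 kN/m over full span:
  y_4 = -wx(L³-2Lx²+x³)/(24EI) = -(-5)·(5/2)·(10³-2·10·(5/2)²+(5/2)³)/(24·5000) = 95/1024 m
Superposition: y = Σ y_i = 2225/27648 m ≈ 0.080476 m

y(5/2) = 2225/27648 m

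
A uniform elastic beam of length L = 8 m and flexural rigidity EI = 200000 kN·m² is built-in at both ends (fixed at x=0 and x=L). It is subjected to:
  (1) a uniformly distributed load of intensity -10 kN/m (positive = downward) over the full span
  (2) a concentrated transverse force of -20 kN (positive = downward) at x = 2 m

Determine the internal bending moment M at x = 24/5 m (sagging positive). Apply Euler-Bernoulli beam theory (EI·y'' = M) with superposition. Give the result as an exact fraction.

Load 1 — uniform load w=-10 kN/m over full span:
  M_1 = wLx/2 - wL²/12 - wx²/2 = (-10)·8·(24/5)/2 - (-10)·8²/12 - (-10)·(24/5)²/2 = -352/15 kN·m
Load 2 — point force P=-20 kN at a=2 m (b=L-a=6):
  M_2 = Pa²(a+3b)(L-x)/L³ - Pa²b/L²  [x>a] = (-20)·2²·(2+3·6)·(8-(24/5))/8³ - (-20)·2²·6/8² = -5/2 kN·m
Superposition: M = Σ M_i = -779/30 kN·m ≈ -25.966667 kN·m

M(24/5) = -779/30 kN·m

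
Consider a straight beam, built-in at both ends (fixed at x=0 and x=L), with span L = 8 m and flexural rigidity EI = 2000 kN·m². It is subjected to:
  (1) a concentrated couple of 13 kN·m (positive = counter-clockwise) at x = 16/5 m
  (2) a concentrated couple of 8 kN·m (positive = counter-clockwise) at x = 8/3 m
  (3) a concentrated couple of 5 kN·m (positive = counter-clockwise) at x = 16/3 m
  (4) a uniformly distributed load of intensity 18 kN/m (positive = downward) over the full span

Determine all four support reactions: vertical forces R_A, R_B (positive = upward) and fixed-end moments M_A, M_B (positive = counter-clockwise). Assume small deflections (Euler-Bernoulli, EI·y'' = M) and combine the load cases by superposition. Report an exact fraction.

R_A = 5738/75 kN, M_A = 7442/75 kN·m, R_B = 5062/75 kN, M_B = -6688/75 kN·m

Load 1 — applied couple M₀=13 kN·m at a=16/5 m (b=L-a=24/5):
  R_A = 6M₀ab/L³ = 6·13·(16/5)·(24/5)/8³ = 117/50 kN
  M_A = M₀b(2a-b)/L² = 13·(24/5)·(2·(16/5)-(24/5))/8² = 39/25 kN·m
  R_B = -6M₀ab/L³ = -6·13·(16/5)·(24/5)/8³ = -117/50 kN
  M_B = M₀a(2b-a)/L² = 13·(16/5)·(2·(24/5)-(16/5))/8² = 104/25 kN·m
Load 2 — applied couple M₀=8 kN·m at a=8/3 m (b=L-a=16/3):
  R_A = 6M₀ab/L³ = 6·8·(8/3)·(16/3)/8³ = 4/3 kN
  M_A = M₀b(2a-b)/L² = 8·(16/3)·(2·(8/3)-(16/3))/8² = 0 kN·m
  R_B = -6M₀ab/L³ = -6·8·(8/3)·(16/3)/8³ = -4/3 kN
  M_B = M₀a(2b-a)/L² = 8·(8/3)·(2·(16/3)-(8/3))/8² = 8/3 kN·m
Load 3 — applied couple M₀=5 kN·m at a=16/3 m (b=L-a=8/3):
  R_A = 6M₀ab/L³ = 6·5·(16/3)·(8/3)/8³ = 5/6 kN
  M_A = M₀b(2a-b)/L² = 5·(8/3)·(2·(16/3)-(8/3))/8² = 5/3 kN·m
  R_B = -6M₀ab/L³ = -6·5·(16/3)·(8/3)/8³ = -5/6 kN
  M_B = M₀a(2b-a)/L² = 5·(16/3)·(2·(8/3)-(16/3))/8² = 0 kN·m
Load 4 — uniform load w=18 kN/m over full span:
  R_A = wL/2 = 18·8/2 = 72 kN
  M_A = wL²/12 = 18·8²/12 = 96 kN·m
  R_B = wL/2 = 18·8/2 = 72 kN
  M_B = -wL²/12 = -18·8²/12 = -96 kN·m
Superposition: R_A = 5738/75 kN, M_A = 7442/75 kN·m, R_B = 5062/75 kN, M_B = -6688/75 kN·m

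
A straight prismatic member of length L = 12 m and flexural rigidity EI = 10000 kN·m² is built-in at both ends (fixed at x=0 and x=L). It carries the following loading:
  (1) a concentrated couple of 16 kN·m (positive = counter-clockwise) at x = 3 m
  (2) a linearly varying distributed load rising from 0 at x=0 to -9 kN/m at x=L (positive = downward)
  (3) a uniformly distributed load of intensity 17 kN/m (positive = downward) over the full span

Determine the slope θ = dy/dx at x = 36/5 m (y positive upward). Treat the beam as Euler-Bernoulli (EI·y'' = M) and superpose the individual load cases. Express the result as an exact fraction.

Load 1 — applied couple M₀=16 kN·m at a=3 m (b=L-a=9):
  θ_1 = (R_Ax²/2 - M_Ax - M₀(x-a))/EI  [x>a] with R_A=3/2, M_A=-3 = ((3/2)·(36/5)²/2 - (-3)·(36/5) - 16·((36/5)-3))/10000 = -21/31250 rad
Load 2 — triangular load w₀=-9 kN/m (0→w₀ over full span):
  θ_2 = -w₀(2x(L-x)(L-2x)(x+2L)+x²(L-x)²)/(120LEI) = -(-9)·(2·(36/5)·(12-(36/5))·(12-2·(36/5))·((36/5)+2·12)+(36/5)²·(12-(36/5))²)/(120·12·10000) = -972/390625 rad
Load 3 — uniform load w=17 kN/m over full span:
  θ_3 = -wx(L-x)(L-2x)/(12EI) = -17·(36/5)·(12-(36/5))·(12-2·(36/5))/(12·10000) = 918/78125 rad
Superposition: θ = Σ θ_i = 6711/781250 rad ≈ 0.008590 rad

θ(36/5) = 6711/781250 rad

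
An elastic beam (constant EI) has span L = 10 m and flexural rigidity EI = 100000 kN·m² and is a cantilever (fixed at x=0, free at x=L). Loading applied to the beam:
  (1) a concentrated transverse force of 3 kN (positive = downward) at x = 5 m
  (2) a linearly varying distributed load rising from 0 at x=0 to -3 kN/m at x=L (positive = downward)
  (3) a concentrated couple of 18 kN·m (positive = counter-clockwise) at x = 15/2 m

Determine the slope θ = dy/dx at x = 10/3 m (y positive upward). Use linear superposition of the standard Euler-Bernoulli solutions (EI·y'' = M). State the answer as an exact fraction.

Load 1 — point force P=3 kN at a=5 m (b=L-a=5):
  θ_1 = -Px(2a-x)/(2EI)  [x≤a] = -3·(10/3)·(2·5-(10/3))/(2·100000) = -1/3000 rad
Load 2 — triangular load w₀=-3 kN/m (0→w₀ over full span):
  θ_2 = (w₀Lx²/4-w₀L²x/3-w₀x⁴/(24L))/EI = ((-3)·10·(10/3)²/4-(-3)·10²·(10/3)/3-(-3)·(10/3)⁴/(24·10))/100000 = 163/64800 rad
Load 3 — applied couple M₀=18 kN·m at a=15/2 m (b=L-a=5/2):
  θ_3 = M₀x/EI  [x≤a] = 18·(10/3)/100000 = 3/5000 rad
Superposition: θ = Σ θ_i = 4507/1620000 rad ≈ 0.002782 rad

θ(10/3) = 4507/1620000 rad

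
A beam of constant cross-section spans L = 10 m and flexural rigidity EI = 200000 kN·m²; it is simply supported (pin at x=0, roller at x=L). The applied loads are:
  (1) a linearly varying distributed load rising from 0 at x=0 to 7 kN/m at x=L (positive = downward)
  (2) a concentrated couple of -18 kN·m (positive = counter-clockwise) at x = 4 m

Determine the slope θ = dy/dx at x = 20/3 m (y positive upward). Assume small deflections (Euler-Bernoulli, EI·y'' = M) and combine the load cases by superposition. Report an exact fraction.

θ(20/3) = 86429/243000000 rad

Load 1 — triangular load w₀=7 kN/m (0→w₀ over full span):
  θ_1 = -w₀(7L⁴-30L²x²+15x⁴)/(360LEI) = -7·(7·10⁴-30·10²·(20/3)²+15·(20/3)⁴)/(360·10·200000) = 637/1944000 rad
Load 2 — applied couple M₀=-18 kN·m at a=4 m (b=L-a=6):
  θ_2 = (M₀x²/(2L)-M₀(x-a)+C₁)/EI  [x>a] with C₁=M₀(3b²-L²)/(6L)=-12/5 = ((-18)·(20/3)²/(2·10)-(-18)·((20/3)-4)+(-12/5))/200000 = 7/250000 rad
Superposition: θ = Σ θ_i = 86429/243000000 rad ≈ 0.000356 rad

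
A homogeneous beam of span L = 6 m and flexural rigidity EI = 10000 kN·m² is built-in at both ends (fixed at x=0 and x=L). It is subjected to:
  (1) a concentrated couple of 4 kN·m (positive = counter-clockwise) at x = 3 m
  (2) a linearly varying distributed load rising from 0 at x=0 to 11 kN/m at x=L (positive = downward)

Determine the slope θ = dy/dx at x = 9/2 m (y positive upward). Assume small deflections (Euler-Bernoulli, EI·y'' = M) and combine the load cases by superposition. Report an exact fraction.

θ(9/2) = 11697/12800000 rad

Load 1 — applied couple M₀=4 kN·m at a=3 m (b=L-a=3):
  θ_1 = (R_Ax²/2 - M_Ax - M₀(x-a))/EI  [x>a] with R_A=1, M_A=1 = (1·(9/2)²/2 - 1·(9/2) - 4·((9/2)-3))/10000 = -3/80000 rad
Load 2 — triangular load w₀=11 kN/m (0→w₀ over full span):
  θ_2 = -w₀(2x(L-x)(L-2x)(x+2L)+x²(L-x)²)/(120LEI) = -11·(2·(9/2)·(6-(9/2))·(6-2·(9/2))·((9/2)+2·6)+(9/2)²·(6-(9/2))²)/(120·6·10000) = 12177/12800000 rad
Superposition: θ = Σ θ_i = 11697/12800000 rad ≈ 0.000914 rad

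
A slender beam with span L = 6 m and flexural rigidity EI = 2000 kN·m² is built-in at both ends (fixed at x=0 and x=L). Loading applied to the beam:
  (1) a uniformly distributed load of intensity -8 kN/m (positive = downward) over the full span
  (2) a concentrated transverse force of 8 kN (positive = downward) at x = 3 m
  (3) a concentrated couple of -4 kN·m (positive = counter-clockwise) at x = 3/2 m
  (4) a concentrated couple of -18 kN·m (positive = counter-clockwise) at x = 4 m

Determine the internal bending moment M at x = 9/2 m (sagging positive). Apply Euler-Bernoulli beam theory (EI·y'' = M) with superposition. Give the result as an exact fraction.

Load 1 — uniform load w=-8 kN/m over full span:
  M_1 = wLx/2 - wL²/12 - wx²/2 = (-8)·6·(9/2)/2 - (-8)·6²/12 - (-8)·(9/2)²/2 = -3 kN·m
Load 2 — point force P=8 kN at a=3 m (b=L-a=3):
  M_2 = Pa²(a+3b)(L-x)/L³ - Pa²b/L²  [x>a] = 8·3²·(3+3·3)·(6-(9/2))/6³ - 8·3²·3/6² = 0 kN·m
Load 3 — applied couple M₀=-4 kN·m at a=3/2 m (b=L-a=9/2):
  M_3 = R_Ax - M_A - M₀  [x>a] with R_A=-3/4, M_A=3/4 = (-3/4)·(9/2) - (3/4) - (-4) = -1/8 kN·m
Load 4 — applied couple M₀=-18 kN·m at a=4 m (b=L-a=2):
  M_4 = R_Ax - M_A - M₀  [x>a] with R_A=-4, M_A=-6 = (-4)·(9/2) - (-6) - (-18) = 6 kN·m
Superposition: M = Σ M_i = 23/8 kN·m ≈ 2.875000 kN·m

M(9/2) = 23/8 kN·m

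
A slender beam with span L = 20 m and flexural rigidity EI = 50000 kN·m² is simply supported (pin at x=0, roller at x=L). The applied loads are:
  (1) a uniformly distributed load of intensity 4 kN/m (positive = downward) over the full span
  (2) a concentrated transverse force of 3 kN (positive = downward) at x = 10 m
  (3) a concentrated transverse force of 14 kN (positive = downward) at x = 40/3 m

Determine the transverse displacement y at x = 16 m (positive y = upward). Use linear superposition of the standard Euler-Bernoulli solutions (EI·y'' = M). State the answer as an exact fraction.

Load 1 — uniform load w=4 kN/m over full span:
  y_1 = -wx(L³-2Lx²+x³)/(24EI) = -4·16·(20³-2·20·16²+16³)/(24·50000) = -928/9375 m
Load 2 — point force P=3 kN at a=10 m (b=L-a=10):
  y_2 = -Pa(L-x)(2Lx-a²-x²)/(6LEI)  [x>a] = -3·10·(20-16)·(2·20·16-10²-16²)/(6·20·50000) = -71/12500 m
Load 3 — point force P=14 kN at a=40/3 m (b=L-a=20/3):
  y_3 = -Pa(L-x)(2Lx-a²-x²)/(6LEI)  [x>a] = -14·(40/3)·(20-16)·(2·20·16-(40/3)²-16²)/(6·20·50000) = -6496/253125 m
Superposition: y = Σ y_i = -131959/1012500 m ≈ -0.130330 m

y(16) = -131959/1012500 m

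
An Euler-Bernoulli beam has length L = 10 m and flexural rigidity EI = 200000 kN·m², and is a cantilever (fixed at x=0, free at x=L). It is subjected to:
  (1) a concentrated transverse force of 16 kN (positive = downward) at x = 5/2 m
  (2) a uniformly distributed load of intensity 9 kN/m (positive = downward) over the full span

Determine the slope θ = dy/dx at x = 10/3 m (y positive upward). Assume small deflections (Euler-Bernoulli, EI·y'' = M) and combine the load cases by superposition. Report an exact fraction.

θ(10/3) = -199/36000 rad

Load 1 — point force P=16 kN at a=5/2 m (b=L-a=15/2):
  θ_1 = -Pa²/(2EI)  [x>a] = -16·(5/2)²/(2·200000) = -1/4000 rad
Load 2 — uniform load w=9 kN/m over full span:
  θ_2 = -wx(x²-3Lx+3L²)/(6EI) = -9·(10/3)·((10/3)²-3·10·(10/3)+3·10²)/(6·200000) = -19/3600 rad
Superposition: θ = Σ θ_i = -199/36000 rad ≈ -0.005528 rad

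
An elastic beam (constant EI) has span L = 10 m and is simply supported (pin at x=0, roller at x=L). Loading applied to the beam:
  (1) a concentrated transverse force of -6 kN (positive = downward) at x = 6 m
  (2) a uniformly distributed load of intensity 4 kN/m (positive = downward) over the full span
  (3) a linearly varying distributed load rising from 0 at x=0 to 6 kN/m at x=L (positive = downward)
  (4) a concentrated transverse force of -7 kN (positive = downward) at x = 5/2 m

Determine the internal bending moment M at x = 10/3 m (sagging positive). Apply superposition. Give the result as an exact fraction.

M(10/3) = 1469/27 kN·m

Load 1 — point force P=-6 kN at a=6 m (b=L-a=4):
  M_1 = Pbx/L  [x≤a] = (-6)·4·(10/3)/10 = -8 kN·m
Load 2 — uniform load w=4 kN/m over full span:
  M_2 = wx(L-x)/2 = 4·(10/3)·(10-(10/3))/2 = 400/9 kN·m
Load 3 — triangular load w₀=6 kN/m (0→w₀ over full span):
  M_3 = w₀Lx/6 - w₀x³/(6L) = 6·10·(10/3)/6 - 6·(10/3)³/(6·10) = 800/27 kN·m
Load 4 — point force P=-7 kN at a=5/2 m (b=L-a=15/2):
  M_4 = Pa(L-x)/L  [x>a] = (-7)·(5/2)·(10-(10/3))/10 = -35/3 kN·m
Superposition: M = Σ M_i = 1469/27 kN·m ≈ 54.407407 kN·m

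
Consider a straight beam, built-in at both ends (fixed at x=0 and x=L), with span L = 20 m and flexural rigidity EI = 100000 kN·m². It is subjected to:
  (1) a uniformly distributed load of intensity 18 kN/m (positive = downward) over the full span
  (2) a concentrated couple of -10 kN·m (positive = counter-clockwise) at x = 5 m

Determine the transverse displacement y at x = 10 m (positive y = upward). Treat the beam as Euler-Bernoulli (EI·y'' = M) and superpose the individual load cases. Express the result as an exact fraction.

y(10) = -121/1600 m

Load 1 — uniform load w=18 kN/m over full span:
  y_1 = -wx²(L-x)²/(24EI) = -18·10²·(20-10)²/(24·100000) = -3/40 m
Load 2 — applied couple M₀=-10 kN·m at a=5 m (b=L-a=15):
  y_2 = (R_Ax³/6 - M_Ax²/2 - M₀(x-a)²/2)/EI  [x>a] with R_A=-9/16, M_A=15/8 = ((-9/16)·10³/6 - (15/8)·10²/2 - (-10)·(10-5)²/2)/100000 = -1/1600 m
Superposition: y = Σ y_i = -121/1600 m ≈ -0.075625 m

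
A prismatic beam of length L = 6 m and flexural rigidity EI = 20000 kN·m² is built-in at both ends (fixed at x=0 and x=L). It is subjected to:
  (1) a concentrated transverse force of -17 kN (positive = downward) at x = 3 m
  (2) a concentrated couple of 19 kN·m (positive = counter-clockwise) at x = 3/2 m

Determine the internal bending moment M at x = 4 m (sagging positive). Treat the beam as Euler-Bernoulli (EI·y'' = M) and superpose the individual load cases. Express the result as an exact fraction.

M(4) = -87/16 kN·m

Load 1 — point force P=-17 kN at a=3 m (b=L-a=3):
  M_1 = Pa²(a+3b)(L-x)/L³ - Pa²b/L²  [x>a] = (-17)·3²·(3+3·3)·(6-4)/6³ - (-17)·3²·3/6² = -17/4 kN·m
Load 2 — applied couple M₀=19 kN·m at a=3/2 m (b=L-a=9/2):
  M_2 = R_Ax - M_A - M₀  [x>a] with R_A=57/16, M_A=-57/16 = (57/16)·4 - (-57/16) - 19 = -19/16 kN·m
Superposition: M = Σ M_i = -87/16 kN·m ≈ -5.437500 kN·m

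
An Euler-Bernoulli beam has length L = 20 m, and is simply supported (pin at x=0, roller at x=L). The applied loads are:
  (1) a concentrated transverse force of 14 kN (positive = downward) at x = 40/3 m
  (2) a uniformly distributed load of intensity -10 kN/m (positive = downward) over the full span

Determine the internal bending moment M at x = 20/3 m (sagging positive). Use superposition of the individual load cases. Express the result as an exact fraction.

Load 1 — point force P=14 kN at a=40/3 m (b=L-a=20/3):
  M_1 = Pbx/L  [x≤a] = 14·(20/3)·(20/3)/20 = 280/9 kN·m
Load 2 — uniform load w=-10 kN/m over full span:
  M_2 = wx(L-x)/2 = (-10)·(20/3)·(20-(20/3))/2 = -4000/9 kN·m
Superposition: M = Σ M_i = -1240/3 kN·m ≈ -413.333333 kN·m

M(20/3) = -1240/3 kN·m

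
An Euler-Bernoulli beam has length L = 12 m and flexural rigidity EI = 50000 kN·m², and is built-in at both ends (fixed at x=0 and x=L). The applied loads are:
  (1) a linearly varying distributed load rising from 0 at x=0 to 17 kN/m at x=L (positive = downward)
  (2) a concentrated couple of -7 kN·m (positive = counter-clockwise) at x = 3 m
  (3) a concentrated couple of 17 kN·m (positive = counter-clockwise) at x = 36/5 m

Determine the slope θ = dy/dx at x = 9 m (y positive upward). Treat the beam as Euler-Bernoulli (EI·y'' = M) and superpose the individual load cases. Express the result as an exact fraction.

θ(9) = 198861/80000000 rad

Load 1 — triangular load w₀=17 kN/m (0→w₀ over full span):
  θ_1 = -w₀(2x(L-x)(L-2x)(x+2L)+x²(L-x)²)/(120LEI) = -17·(2·9·(12-9)·(12-2·9)·(9+2·12)+9²·(12-9)²)/(120·12·50000) = 18819/8000000 rad
Load 2 — applied couple M₀=-7 kN·m at a=3 m (b=L-a=9):
  θ_2 = (R_Ax²/2 - M_Ax - M₀(x-a))/EI  [x>a] with R_A=-21/32, M_A=21/16 = ((-21/32)·9²/2 - (21/16)·9 - (-7)·(9-3))/50000 = 231/3200000 rad
Load 3 — applied couple M₀=17 kN·m at a=36/5 m (b=L-a=24/5):
  θ_3 = (R_Ax²/2 - M_Ax - M₀(x-a))/EI  [x>a] with R_A=51/25, M_A=136/25 = ((51/25)·9²/2 - (136/25)·9 - 17·(9-(36/5)))/50000 = 153/2500000 rad
Superposition: θ = Σ θ_i = 198861/80000000 rad ≈ 0.002486 rad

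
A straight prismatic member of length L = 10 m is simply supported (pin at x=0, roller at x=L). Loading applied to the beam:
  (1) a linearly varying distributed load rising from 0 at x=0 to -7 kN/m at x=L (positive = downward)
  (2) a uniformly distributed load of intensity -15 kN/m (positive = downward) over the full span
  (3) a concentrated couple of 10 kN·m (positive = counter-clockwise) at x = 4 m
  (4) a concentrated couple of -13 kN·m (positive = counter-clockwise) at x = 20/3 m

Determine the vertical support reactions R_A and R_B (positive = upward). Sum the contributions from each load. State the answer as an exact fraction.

Load 1 — triangular load w₀=-7 kN/m (0→w₀ over full span):
  R_A = w₀L/6 = (-7)·10/6 = -35/3 kN
  R_B = w₀L/3 = (-7)·10/3 = -70/3 kN
Load 2 — uniform load w=-15 kN/m over full span:
  R_A = wL/2 = (-15)·10/2 = -75 kN
  R_B = wL/2 = (-15)·10/2 = -75 kN
Load 3 — applied couple M₀=10 kN·m at a=4 m (b=L-a=6):
  R_A = M₀/L = 10/10 = 1 kN
  R_B = -M₀/L = -10/10 = -1 kN
Load 4 — applied couple M₀=-13 kN·m at a=20/3 m (b=L-a=10/3):
  R_A = M₀/L = (-13)/10 = -13/10 kN
  R_B = -M₀/L = -(-13)/10 = 13/10 kN
Superposition: R_A = -2609/30 kN, R_B = -2941/30 kN

R_A = -2609/30 kN, R_B = -2941/30 kN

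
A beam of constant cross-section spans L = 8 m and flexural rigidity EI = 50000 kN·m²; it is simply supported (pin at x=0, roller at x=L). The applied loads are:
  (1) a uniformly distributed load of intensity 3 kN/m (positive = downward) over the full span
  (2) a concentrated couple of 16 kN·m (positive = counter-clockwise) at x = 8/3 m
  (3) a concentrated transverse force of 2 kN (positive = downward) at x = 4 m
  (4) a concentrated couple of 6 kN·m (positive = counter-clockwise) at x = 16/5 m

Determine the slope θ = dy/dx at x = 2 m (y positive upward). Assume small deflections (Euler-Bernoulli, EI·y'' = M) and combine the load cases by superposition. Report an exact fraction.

θ(2) = -16537/22500000 rad

Load 1 — uniform load w=3 kN/m over full span:
  θ_1 = -w(L³-6Lx²+4x³)/(24EI) = -3·(8³-6·8·2²+4·2³)/(24·50000) = -11/12500 rad
Load 2 — applied couple M₀=16 kN·m at a=8/3 m (b=L-a=16/3):
  θ_2 = (M₀x²/(2L)+C₁)/EI  [x≤a] with C₁=M₀(3b²-L²)/(6L)=64/9 = (16·2²/(2·8)+(64/9))/50000 = 1/4500 rad
Load 3 — point force P=2 kN at a=4 m (b=L-a=4):
  θ_3 = -Pb(L²-b²-3x²)/(6LEI)  [x≤a] = -2·4·(8²-4²-3·2²)/(6·8·50000) = -3/25000 rad
Load 4 — applied couple M₀=6 kN·m at a=16/5 m (b=L-a=24/5):
  θ_4 = (M₀x²/(2L)+C₁)/EI  [x≤a] with C₁=M₀(3b²-L²)/(6L)=16/25 = (6·2²/(2·8)+(16/25))/50000 = 107/2500000 rad
Superposition: θ = Σ θ_i = -16537/22500000 rad ≈ -0.000735 rad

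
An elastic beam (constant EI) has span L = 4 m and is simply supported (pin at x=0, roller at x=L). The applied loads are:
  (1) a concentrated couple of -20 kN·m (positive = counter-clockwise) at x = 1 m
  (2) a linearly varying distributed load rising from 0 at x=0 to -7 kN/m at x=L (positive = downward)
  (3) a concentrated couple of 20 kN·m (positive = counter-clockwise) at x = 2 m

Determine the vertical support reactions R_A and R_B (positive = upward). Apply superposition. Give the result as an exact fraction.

Load 1 — applied couple M₀=-20 kN·m at a=1 m (b=L-a=3):
  R_A = M₀/L = (-20)/4 = -5 kN
  R_B = -M₀/L = -(-20)/4 = 5 kN
Load 2 — triangular load w₀=-7 kN/m (0→w₀ over full span):
  R_A = w₀L/6 = (-7)·4/6 = -14/3 kN
  R_B = w₀L/3 = (-7)·4/3 = -28/3 kN
Load 3 — applied couple M₀=20 kN·m at a=2 m (b=L-a=2):
  R_A = M₀/L = 20/4 = 5 kN
  R_B = -M₀/L = -20/4 = -5 kN
Superposition: R_A = -14/3 kN, R_B = -28/3 kN

R_A = -14/3 kN, R_B = -28/3 kN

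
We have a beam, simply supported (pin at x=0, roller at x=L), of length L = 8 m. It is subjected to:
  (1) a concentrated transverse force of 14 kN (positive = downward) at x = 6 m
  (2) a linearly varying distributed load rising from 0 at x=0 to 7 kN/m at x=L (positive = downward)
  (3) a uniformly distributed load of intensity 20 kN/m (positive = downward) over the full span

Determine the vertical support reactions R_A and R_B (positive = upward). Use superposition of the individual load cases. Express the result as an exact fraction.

Load 1 — point force P=14 kN at a=6 m (b=L-a=2):
  R_A = Pb/L = 14·2/8 = 7/2 kN
  R_B = Pa/L = 14·6/8 = 21/2 kN
Load 2 — triangular load w₀=7 kN/m (0→w₀ over full span):
  R_A = w₀L/6 = 7·8/6 = 28/3 kN
  R_B = w₀L/3 = 7·8/3 = 56/3 kN
Load 3 — uniform load w=20 kN/m over full span:
  R_A = wL/2 = 20·8/2 = 80 kN
  R_B = wL/2 = 20·8/2 = 80 kN
Superposition: R_A = 557/6 kN, R_B = 655/6 kN

R_A = 557/6 kN, R_B = 655/6 kN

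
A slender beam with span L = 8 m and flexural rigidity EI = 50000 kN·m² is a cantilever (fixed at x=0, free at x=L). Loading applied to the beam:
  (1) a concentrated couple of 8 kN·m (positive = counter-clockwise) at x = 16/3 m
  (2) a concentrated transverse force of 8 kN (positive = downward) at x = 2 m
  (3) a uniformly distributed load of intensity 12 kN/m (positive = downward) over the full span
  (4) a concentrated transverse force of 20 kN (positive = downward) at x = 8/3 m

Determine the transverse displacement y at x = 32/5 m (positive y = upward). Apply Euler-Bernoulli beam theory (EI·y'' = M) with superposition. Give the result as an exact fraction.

Load 1 — applied couple M₀=8 kN·m at a=16/3 m (b=L-a=8/3):
  y_1 = M₀a(2x-a)/(2EI)  [x>a] = 8·(16/3)·(2·(32/5)-(16/3))/(2·50000) = 448/140625 m
Load 2 — point force P=8 kN at a=2 m (b=L-a=6):
  y_2 = -Pa²(3x-a)/(6EI)  [x>a] = -8·2²·(3·(32/5)-2)/(6·50000) = -86/46875 m
Load 3 — uniform load w=12 kN/m over full span:
  y_3 = -wx²(x²-4Lx+6L²)/(24EI) = -12·(32/5)²·((32/5)²-4·8·(32/5)+6·8²)/(24·50000) = -176128/1953125 m
Load 4 — point force P=20 kN at a=8/3 m (b=L-a=16/3):
  y_4 = -Pa²(3x-a)/(6EI)  [x>a] = -20·(8/3)²·(3·(32/5)-(8/3))/(6·50000) = -1984/253125 m
Superposition: y = Σ y_i = -15292618/158203125 m ≈ -0.096664 m

y(32/5) = -15292618/158203125 m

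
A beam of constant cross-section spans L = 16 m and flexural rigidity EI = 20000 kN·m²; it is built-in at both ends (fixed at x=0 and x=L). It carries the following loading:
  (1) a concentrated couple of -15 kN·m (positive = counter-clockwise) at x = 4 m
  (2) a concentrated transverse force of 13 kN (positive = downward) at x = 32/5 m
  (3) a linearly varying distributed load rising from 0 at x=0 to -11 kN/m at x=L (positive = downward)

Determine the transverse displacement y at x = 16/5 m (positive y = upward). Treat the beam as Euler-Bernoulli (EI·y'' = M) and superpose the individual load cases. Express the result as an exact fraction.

y(16/5) = 1235347/117187500 m

Load 1 — applied couple M₀=-15 kN·m at a=4 m (b=L-a=12):
  y_1 = (R_Ax³/6 - M_Ax²/2)/EI  [x≤a] with R_A=-135/128, M_A=45/16 = ((-135/128)·(16/5)³/6 - (45/16)·(16/5)²/2)/20000 = -63/62500 m
Load 2 — point force P=13 kN at a=32/5 m (b=L-a=48/5):
  y_2 = -Pb²x²(3aL-(3a+b)x)/(6L³EI)  [x≤a] = -13·(48/5)²·(16/5)²·(3·(32/5)·16-(3·(32/5)+(48/5))·(16/5))/(6·16³·20000) = -52416/9765625 m
Load 3 — triangular load w₀=-11 kN/m (0→w₀ over full span):
  y_3 = -w₀x²(L-x)²(x+2L)/(120LEI) = -(-11)·(16/5)²·(16-(16/5))²·((16/5)+2·16)/(120·16·20000) = 495616/29296875 m
Superposition: y = Σ y_i = 1235347/117187500 m ≈ 0.010542 m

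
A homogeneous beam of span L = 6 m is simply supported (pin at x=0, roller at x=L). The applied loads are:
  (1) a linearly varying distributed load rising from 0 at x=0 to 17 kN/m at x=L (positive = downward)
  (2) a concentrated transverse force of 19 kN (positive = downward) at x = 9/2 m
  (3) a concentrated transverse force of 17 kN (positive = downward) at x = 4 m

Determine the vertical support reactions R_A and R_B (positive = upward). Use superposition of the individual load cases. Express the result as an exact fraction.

Load 1 — triangular load w₀=17 kN/m (0→w₀ over full span):
  R_A = w₀L/6 = 17·6/6 = 17 kN
  R_B = w₀L/3 = 17·6/3 = 34 kN
Load 2 — point force P=19 kN at a=9/2 m (b=L-a=3/2):
  R_A = Pb/L = 19·(3/2)/6 = 19/4 kN
  R_B = Pa/L = 19·(9/2)/6 = 57/4 kN
Load 3 — point force P=17 kN at a=4 m (b=L-a=2):
  R_A = Pb/L = 17·2/6 = 17/3 kN
  R_B = Pa/L = 17·4/6 = 34/3 kN
Superposition: R_A = 329/12 kN, R_B = 715/12 kN

R_A = 329/12 kN, R_B = 715/12 kN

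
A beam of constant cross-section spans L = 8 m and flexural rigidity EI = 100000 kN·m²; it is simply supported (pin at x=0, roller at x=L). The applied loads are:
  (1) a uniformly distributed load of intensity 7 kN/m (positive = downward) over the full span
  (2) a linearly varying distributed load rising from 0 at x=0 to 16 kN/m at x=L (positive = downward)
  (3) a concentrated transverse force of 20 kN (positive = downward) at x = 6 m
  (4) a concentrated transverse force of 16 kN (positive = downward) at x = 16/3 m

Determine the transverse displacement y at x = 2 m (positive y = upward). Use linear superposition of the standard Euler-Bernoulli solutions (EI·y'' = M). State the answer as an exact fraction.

Load 1 — uniform load w=7 kN/m over full span:
  y_1 = -wx(L³-2Lx²+x³)/(24EI) = -7·2·(8³-2·8·2²+2³)/(24·100000) = -133/50000 m
Load 2 — triangular load w₀=16 kN/m (0→w₀ over full span):
  y_2 = -w₀x(7L⁴-10L²x²+3x⁴)/(360LEI) = -16·2·(7·8⁴-10·8²·2²+3·2⁴)/(360·8·100000) = -109/37500 m
Load 3 — point force P=20 kN at a=6 m (b=L-a=2):
  y_3 = -Pbx(L²-b²-x²)/(6LEI)  [x≤a] = -20·2·2·(8²-2²-2²)/(6·8·100000) = -7/7500 m
Load 4 — point force P=16 kN at a=16/3 m (b=L-a=8/3):
  y_4 = -Pbx(L²-b²-x²)/(6LEI)  [x≤a] = -16·(8/3)·2·(8²-(8/3)²-2²)/(6·8·100000) = -238/253125 m
Superposition: y = Σ y_i = -30133/4050000 m ≈ -0.007440 m

y(2) = -30133/4050000 m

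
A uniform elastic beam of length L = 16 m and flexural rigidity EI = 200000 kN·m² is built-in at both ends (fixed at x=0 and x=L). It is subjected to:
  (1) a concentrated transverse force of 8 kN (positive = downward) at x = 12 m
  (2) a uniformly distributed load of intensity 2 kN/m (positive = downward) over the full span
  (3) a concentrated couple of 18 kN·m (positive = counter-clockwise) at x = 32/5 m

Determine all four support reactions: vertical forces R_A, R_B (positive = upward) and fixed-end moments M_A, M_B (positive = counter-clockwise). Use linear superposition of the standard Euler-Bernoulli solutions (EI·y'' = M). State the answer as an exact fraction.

Load 1 — point force P=8 kN at a=12 m (b=L-a=4):
  R_A = Pb²(3a+b)/L³ = 8·4²·(3·12+4)/16³ = 5/4 kN
  M_A = Pab²/L² = 8·12·4²/16² = 6 kN·m
  R_B = Pa²(a+3b)/L³ = 8·12²·(12+3·4)/16³ = 27/4 kN
  M_B = -Pa²b/L² = -8·12²·4/16² = -18 kN·m
Load 2 — uniform load w=2 kN/m over full span:
  R_A = wL/2 = 2·16/2 = 16 kN
  M_A = wL²/12 = 2·16²/12 = 128/3 kN·m
  R_B = wL/2 = 2·16/2 = 16 kN
  M_B = -wL²/12 = -2·16²/12 = -128/3 kN·m
Load 3 — applied couple M₀=18 kN·m at a=32/5 m (b=L-a=48/5):
  R_A = 6M₀ab/L³ = 6·18·(32/5)·(48/5)/16³ = 81/50 kN
  M_A = M₀b(2a-b)/L² = 18·(48/5)·(2·(32/5)-(48/5))/16² = 54/25 kN·m
  R_B = -6M₀ab/L³ = -6·18·(32/5)·(48/5)/16³ = -81/50 kN
  M_B = M₀a(2b-a)/L² = 18·(32/5)·(2·(48/5)-(32/5))/16² = 144/25 kN·m
Superposition: R_A = 1887/100 kN, M_A = 3812/75 kN·m, R_B = 2113/100 kN, M_B = -4118/75 kN·m

R_A = 1887/100 kN, M_A = 3812/75 kN·m, R_B = 2113/100 kN, M_B = -4118/75 kN·m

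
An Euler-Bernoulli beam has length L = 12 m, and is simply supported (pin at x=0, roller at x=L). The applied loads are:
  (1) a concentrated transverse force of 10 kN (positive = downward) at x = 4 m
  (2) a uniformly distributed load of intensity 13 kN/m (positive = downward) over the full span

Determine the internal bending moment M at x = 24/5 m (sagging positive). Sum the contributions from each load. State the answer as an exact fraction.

Load 1 — point force P=10 kN at a=4 m (b=L-a=8):
  M_1 = Pa(L-x)/L  [x>a] = 10·4·(12-(24/5))/12 = 24 kN·m
Load 2 — uniform load w=13 kN/m over full span:
  M_2 = wx(L-x)/2 = 13·(24/5)·(12-(24/5))/2 = 5616/25 kN·m
Superposition: M = Σ M_i = 6216/25 kN·m ≈ 248.640000 kN·m

M(24/5) = 6216/25 kN·m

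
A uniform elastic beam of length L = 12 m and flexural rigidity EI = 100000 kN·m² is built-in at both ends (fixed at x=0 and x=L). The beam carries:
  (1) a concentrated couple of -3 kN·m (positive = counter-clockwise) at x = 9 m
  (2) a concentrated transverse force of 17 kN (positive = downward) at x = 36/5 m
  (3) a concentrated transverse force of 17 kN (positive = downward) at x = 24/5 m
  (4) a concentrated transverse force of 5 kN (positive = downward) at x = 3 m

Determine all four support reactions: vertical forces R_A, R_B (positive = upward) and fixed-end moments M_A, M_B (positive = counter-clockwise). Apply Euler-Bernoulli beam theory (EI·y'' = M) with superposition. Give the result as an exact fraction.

Load 1 — applied couple M₀=-3 kN·m at a=9 m (b=L-a=3):
  R_A = 6M₀ab/L³ = 6·(-3)·9·3/12³ = -9/32 kN
  M_A = M₀b(2a-b)/L² = (-3)·3·(2·9-3)/12² = -15/16 kN·m
  R_B = -6M₀ab/L³ = -6·(-3)·9·3/12³ = 9/32 kN
  M_B = M₀a(2b-a)/L² = (-3)·9·(2·3-9)/12² = 9/16 kN·m
Load 2 — point force P=17 kN at a=36/5 m (b=L-a=24/5):
  R_A = Pb²(3a+b)/L³ = 17·(24/5)²·(3·(36/5)+(24/5))/12³ = 748/125 kN
  M_A = Pab²/L² = 17·(36/5)·(24/5)²/12² = 2448/125 kN·m
  R_B = Pa²(a+3b)/L³ = 17·(36/5)²·((36/5)+3·(24/5))/12³ = 1377/125 kN
  M_B = -Pa²b/L² = -17·(36/5)²·(24/5)/12² = -3672/125 kN·m
Load 3 — point force P=17 kN at a=24/5 m (b=L-a=36/5):
  R_A = Pb²(3a+b)/L³ = 17·(36/5)²·(3·(24/5)+(36/5))/12³ = 1377/125 kN
  M_A = Pab²/L² = 17·(24/5)·(36/5)²/12² = 3672/125 kN·m
  R_B = Pa²(a+3b)/L³ = 17·(24/5)²·((24/5)+3·(36/5))/12³ = 748/125 kN
  M_B = -Pa²b/L² = -17·(24/5)²·(36/5)/12² = -2448/125 kN·m
Load 4 — point force P=5 kN at a=3 m (b=L-a=9):
  R_A = Pb²(3a+b)/L³ = 5·9²·(3·3+9)/12³ = 135/32 kN
  M_A = Pab²/L² = 5·3·9²/12² = 135/16 kN·m
  R_B = Pa²(a+3b)/L³ = 5·3²·(3+3·9)/12³ = 25/32 kN
  M_B = -Pa²b/L² = -5·3²·9/12² = -45/16 kN·m
Superposition: R_A = 335/16 kN, M_A = 2823/50 kN·m, R_B = 289/16 kN, M_B = -5121/100 kN·m

R_A = 335/16 kN, M_A = 2823/50 kN·m, R_B = 289/16 kN, M_B = -5121/100 kN·m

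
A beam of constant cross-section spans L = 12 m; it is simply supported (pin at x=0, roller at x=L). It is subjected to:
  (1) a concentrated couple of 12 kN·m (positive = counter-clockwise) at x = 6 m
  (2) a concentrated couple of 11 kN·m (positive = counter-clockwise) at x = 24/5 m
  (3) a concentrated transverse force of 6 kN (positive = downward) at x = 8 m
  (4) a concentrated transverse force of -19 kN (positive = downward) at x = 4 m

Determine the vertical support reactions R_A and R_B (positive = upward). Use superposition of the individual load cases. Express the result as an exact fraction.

R_A = -35/4 kN, R_B = -17/4 kN

Load 1 — applied couple M₀=12 kN·m at a=6 m (b=L-a=6):
  R_A = M₀/L = 12/12 = 1 kN
  R_B = -M₀/L = -12/12 = -1 kN
Load 2 — applied couple M₀=11 kN·m at a=24/5 m (b=L-a=36/5):
  R_A = M₀/L = 11/12 kN
  R_B = -M₀/L = -11/12 kN
Load 3 — point force P=6 kN at a=8 m (b=L-a=4):
  R_A = Pb/L = 6·4/12 = 2 kN
  R_B = Pa/L = 6·8/12 = 4 kN
Load 4 — point force P=-19 kN at a=4 m (b=L-a=8):
  R_A = Pb/L = (-19)·8/12 = -38/3 kN
  R_B = Pa/L = (-19)·4/12 = -19/3 kN
Superposition: R_A = -35/4 kN, R_B = -17/4 kN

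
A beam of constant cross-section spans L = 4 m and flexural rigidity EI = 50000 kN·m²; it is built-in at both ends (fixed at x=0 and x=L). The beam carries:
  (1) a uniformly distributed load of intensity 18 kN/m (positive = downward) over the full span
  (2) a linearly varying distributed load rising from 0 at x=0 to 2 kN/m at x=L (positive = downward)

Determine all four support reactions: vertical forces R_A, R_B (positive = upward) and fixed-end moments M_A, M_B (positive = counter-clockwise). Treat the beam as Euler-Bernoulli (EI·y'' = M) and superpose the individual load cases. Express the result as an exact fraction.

R_A = 186/5 kN, M_A = 376/15 kN·m, R_B = 194/5 kN, M_B = -128/5 kN·m

Load 1 — uniform load w=18 kN/m over full span:
  R_A = wL/2 = 18·4/2 = 36 kN
  M_A = wL²/12 = 18·4²/12 = 24 kN·m
  R_B = wL/2 = 18·4/2 = 36 kN
  M_B = -wL²/12 = -18·4²/12 = -24 kN·m
Load 2 — triangular load w₀=2 kN/m (0→w₀ over full span):
  R_A = 3w₀L/20 = 3·2·4/20 = 6/5 kN
  M_A = w₀L²/30 = 2·4²/30 = 16/15 kN·m
  R_B = 7w₀L/20 = 7·2·4/20 = 14/5 kN
  M_B = -w₀L²/20 = -2·4²/20 = -8/5 kN·m
Superposition: R_A = 186/5 kN, M_A = 376/15 kN·m, R_B = 194/5 kN, M_B = -128/5 kN·m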